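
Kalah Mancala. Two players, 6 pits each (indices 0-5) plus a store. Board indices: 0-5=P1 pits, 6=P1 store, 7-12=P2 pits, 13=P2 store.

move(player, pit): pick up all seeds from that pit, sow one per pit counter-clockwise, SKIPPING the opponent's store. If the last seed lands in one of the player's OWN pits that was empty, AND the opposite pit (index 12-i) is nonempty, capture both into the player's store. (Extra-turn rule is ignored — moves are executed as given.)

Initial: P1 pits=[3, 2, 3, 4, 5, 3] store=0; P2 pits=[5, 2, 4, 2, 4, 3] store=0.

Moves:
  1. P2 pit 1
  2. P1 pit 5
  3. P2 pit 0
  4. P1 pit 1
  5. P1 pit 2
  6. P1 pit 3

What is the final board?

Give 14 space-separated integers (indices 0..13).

Move 1: P2 pit1 -> P1=[3,2,3,4,5,3](0) P2=[5,0,5,3,4,3](0)
Move 2: P1 pit5 -> P1=[3,2,3,4,5,0](1) P2=[6,1,5,3,4,3](0)
Move 3: P2 pit0 -> P1=[3,2,3,4,5,0](1) P2=[0,2,6,4,5,4](1)
Move 4: P1 pit1 -> P1=[3,0,4,5,5,0](1) P2=[0,2,6,4,5,4](1)
Move 5: P1 pit2 -> P1=[3,0,0,6,6,1](2) P2=[0,2,6,4,5,4](1)
Move 6: P1 pit3 -> P1=[3,0,0,0,7,2](3) P2=[1,3,7,4,5,4](1)

Answer: 3 0 0 0 7 2 3 1 3 7 4 5 4 1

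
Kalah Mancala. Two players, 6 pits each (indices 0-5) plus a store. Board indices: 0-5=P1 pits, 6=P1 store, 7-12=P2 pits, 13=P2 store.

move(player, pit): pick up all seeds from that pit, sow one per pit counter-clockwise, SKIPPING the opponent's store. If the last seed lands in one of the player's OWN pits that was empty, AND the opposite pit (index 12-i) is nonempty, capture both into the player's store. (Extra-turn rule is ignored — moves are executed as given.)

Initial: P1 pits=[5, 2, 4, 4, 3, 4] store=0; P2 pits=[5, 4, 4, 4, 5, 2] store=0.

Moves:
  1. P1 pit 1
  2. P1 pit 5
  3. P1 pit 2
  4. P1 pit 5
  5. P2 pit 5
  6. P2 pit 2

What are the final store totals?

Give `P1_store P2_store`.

Move 1: P1 pit1 -> P1=[5,0,5,5,3,4](0) P2=[5,4,4,4,5,2](0)
Move 2: P1 pit5 -> P1=[5,0,5,5,3,0](1) P2=[6,5,5,4,5,2](0)
Move 3: P1 pit2 -> P1=[5,0,0,6,4,1](2) P2=[7,5,5,4,5,2](0)
Move 4: P1 pit5 -> P1=[5,0,0,6,4,0](3) P2=[7,5,5,4,5,2](0)
Move 5: P2 pit5 -> P1=[6,0,0,6,4,0](3) P2=[7,5,5,4,5,0](1)
Move 6: P2 pit2 -> P1=[7,0,0,6,4,0](3) P2=[7,5,0,5,6,1](2)

Answer: 3 2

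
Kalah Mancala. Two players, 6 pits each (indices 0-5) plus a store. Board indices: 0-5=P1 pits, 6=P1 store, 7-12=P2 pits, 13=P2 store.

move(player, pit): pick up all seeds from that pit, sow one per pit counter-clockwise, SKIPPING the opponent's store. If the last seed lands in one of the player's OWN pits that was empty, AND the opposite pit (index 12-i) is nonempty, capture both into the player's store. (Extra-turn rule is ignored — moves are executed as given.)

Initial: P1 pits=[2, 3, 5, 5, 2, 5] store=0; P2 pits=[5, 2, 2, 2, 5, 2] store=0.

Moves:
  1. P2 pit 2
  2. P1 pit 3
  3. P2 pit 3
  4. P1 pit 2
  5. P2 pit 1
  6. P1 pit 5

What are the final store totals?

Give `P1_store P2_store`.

Answer: 3 1

Derivation:
Move 1: P2 pit2 -> P1=[2,3,5,5,2,5](0) P2=[5,2,0,3,6,2](0)
Move 2: P1 pit3 -> P1=[2,3,5,0,3,6](1) P2=[6,3,0,3,6,2](0)
Move 3: P2 pit3 -> P1=[2,3,5,0,3,6](1) P2=[6,3,0,0,7,3](1)
Move 4: P1 pit2 -> P1=[2,3,0,1,4,7](2) P2=[7,3,0,0,7,3](1)
Move 5: P2 pit1 -> P1=[2,3,0,1,4,7](2) P2=[7,0,1,1,8,3](1)
Move 6: P1 pit5 -> P1=[2,3,0,1,4,0](3) P2=[8,1,2,2,9,4](1)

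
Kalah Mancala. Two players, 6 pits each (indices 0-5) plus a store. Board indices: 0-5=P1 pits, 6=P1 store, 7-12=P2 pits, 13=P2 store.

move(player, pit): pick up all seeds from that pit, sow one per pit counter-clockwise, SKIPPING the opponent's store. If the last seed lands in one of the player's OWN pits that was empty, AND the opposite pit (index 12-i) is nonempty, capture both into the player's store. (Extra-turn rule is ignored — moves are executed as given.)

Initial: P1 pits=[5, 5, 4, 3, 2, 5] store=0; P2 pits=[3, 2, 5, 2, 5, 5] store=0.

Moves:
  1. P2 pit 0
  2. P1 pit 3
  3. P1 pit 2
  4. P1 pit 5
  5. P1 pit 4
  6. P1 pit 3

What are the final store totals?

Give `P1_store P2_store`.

Move 1: P2 pit0 -> P1=[5,5,4,3,2,5](0) P2=[0,3,6,3,5,5](0)
Move 2: P1 pit3 -> P1=[5,5,4,0,3,6](1) P2=[0,3,6,3,5,5](0)
Move 3: P1 pit2 -> P1=[5,5,0,1,4,7](2) P2=[0,3,6,3,5,5](0)
Move 4: P1 pit5 -> P1=[5,5,0,1,4,0](3) P2=[1,4,7,4,6,6](0)
Move 5: P1 pit4 -> P1=[5,5,0,1,0,1](4) P2=[2,5,7,4,6,6](0)
Move 6: P1 pit3 -> P1=[5,5,0,0,0,1](10) P2=[2,0,7,4,6,6](0)

Answer: 10 0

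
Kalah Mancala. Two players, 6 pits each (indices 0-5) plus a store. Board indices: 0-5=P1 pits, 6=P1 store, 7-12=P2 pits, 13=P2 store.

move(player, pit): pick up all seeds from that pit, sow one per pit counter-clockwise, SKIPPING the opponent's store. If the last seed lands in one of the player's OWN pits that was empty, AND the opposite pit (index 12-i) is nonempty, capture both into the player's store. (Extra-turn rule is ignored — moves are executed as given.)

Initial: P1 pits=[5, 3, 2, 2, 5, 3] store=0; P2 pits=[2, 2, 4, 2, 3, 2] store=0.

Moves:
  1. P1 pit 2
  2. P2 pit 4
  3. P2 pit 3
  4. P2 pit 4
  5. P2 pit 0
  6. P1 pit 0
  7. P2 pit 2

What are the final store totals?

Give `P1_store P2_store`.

Answer: 1 2

Derivation:
Move 1: P1 pit2 -> P1=[5,3,0,3,6,3](0) P2=[2,2,4,2,3,2](0)
Move 2: P2 pit4 -> P1=[6,3,0,3,6,3](0) P2=[2,2,4,2,0,3](1)
Move 3: P2 pit3 -> P1=[6,3,0,3,6,3](0) P2=[2,2,4,0,1,4](1)
Move 4: P2 pit4 -> P1=[6,3,0,3,6,3](0) P2=[2,2,4,0,0,5](1)
Move 5: P2 pit0 -> P1=[6,3,0,3,6,3](0) P2=[0,3,5,0,0,5](1)
Move 6: P1 pit0 -> P1=[0,4,1,4,7,4](1) P2=[0,3,5,0,0,5](1)
Move 7: P2 pit2 -> P1=[1,4,1,4,7,4](1) P2=[0,3,0,1,1,6](2)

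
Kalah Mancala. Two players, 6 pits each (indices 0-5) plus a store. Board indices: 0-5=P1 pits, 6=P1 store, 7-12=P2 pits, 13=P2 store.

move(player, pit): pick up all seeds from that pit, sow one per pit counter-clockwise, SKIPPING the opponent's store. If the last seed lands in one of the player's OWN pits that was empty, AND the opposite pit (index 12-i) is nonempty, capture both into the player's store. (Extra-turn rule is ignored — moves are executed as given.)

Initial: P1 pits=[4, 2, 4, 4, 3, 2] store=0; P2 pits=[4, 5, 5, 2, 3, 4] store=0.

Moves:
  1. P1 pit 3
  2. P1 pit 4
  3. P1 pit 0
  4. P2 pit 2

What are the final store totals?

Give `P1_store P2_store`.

Move 1: P1 pit3 -> P1=[4,2,4,0,4,3](1) P2=[5,5,5,2,3,4](0)
Move 2: P1 pit4 -> P1=[4,2,4,0,0,4](2) P2=[6,6,5,2,3,4](0)
Move 3: P1 pit0 -> P1=[0,3,5,1,0,4](9) P2=[6,0,5,2,3,4](0)
Move 4: P2 pit2 -> P1=[1,3,5,1,0,4](9) P2=[6,0,0,3,4,5](1)

Answer: 9 1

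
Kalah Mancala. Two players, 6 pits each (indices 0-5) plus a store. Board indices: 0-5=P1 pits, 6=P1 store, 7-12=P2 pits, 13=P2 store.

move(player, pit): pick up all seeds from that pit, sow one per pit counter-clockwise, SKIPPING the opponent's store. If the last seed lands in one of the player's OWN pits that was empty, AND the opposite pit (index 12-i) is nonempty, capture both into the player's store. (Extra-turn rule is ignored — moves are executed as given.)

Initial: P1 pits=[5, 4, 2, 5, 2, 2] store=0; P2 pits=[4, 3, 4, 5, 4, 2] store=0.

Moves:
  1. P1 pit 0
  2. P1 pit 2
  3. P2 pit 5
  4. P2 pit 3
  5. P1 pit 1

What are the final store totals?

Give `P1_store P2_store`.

Answer: 1 2

Derivation:
Move 1: P1 pit0 -> P1=[0,5,3,6,3,3](0) P2=[4,3,4,5,4,2](0)
Move 2: P1 pit2 -> P1=[0,5,0,7,4,4](0) P2=[4,3,4,5,4,2](0)
Move 3: P2 pit5 -> P1=[1,5,0,7,4,4](0) P2=[4,3,4,5,4,0](1)
Move 4: P2 pit3 -> P1=[2,6,0,7,4,4](0) P2=[4,3,4,0,5,1](2)
Move 5: P1 pit1 -> P1=[2,0,1,8,5,5](1) P2=[5,3,4,0,5,1](2)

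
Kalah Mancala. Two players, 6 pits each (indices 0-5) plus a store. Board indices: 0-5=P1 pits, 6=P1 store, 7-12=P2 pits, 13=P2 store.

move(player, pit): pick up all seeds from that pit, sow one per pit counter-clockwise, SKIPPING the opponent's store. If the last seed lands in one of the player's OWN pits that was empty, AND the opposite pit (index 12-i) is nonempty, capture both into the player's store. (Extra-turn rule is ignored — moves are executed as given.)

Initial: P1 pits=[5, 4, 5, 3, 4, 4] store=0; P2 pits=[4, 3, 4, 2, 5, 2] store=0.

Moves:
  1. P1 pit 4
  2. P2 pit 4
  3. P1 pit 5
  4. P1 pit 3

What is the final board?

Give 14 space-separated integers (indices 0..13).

Move 1: P1 pit4 -> P1=[5,4,5,3,0,5](1) P2=[5,4,4,2,5,2](0)
Move 2: P2 pit4 -> P1=[6,5,6,3,0,5](1) P2=[5,4,4,2,0,3](1)
Move 3: P1 pit5 -> P1=[6,5,6,3,0,0](2) P2=[6,5,5,3,0,3](1)
Move 4: P1 pit3 -> P1=[6,5,6,0,1,1](3) P2=[6,5,5,3,0,3](1)

Answer: 6 5 6 0 1 1 3 6 5 5 3 0 3 1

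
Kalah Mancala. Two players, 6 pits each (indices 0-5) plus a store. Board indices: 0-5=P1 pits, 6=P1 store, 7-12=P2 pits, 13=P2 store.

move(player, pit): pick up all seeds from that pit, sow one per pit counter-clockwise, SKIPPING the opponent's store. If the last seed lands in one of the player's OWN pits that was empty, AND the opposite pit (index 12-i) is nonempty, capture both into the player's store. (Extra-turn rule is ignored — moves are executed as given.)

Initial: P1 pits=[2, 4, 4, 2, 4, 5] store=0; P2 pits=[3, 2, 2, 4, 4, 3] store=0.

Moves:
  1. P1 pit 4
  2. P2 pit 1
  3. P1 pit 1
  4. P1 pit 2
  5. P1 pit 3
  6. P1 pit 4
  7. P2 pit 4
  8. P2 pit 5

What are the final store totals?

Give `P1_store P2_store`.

Answer: 4 2

Derivation:
Move 1: P1 pit4 -> P1=[2,4,4,2,0,6](1) P2=[4,3,2,4,4,3](0)
Move 2: P2 pit1 -> P1=[2,4,4,2,0,6](1) P2=[4,0,3,5,5,3](0)
Move 3: P1 pit1 -> P1=[2,0,5,3,1,7](1) P2=[4,0,3,5,5,3](0)
Move 4: P1 pit2 -> P1=[2,0,0,4,2,8](2) P2=[5,0,3,5,5,3](0)
Move 5: P1 pit3 -> P1=[2,0,0,0,3,9](3) P2=[6,0,3,5,5,3](0)
Move 6: P1 pit4 -> P1=[2,0,0,0,0,10](4) P2=[7,0,3,5,5,3](0)
Move 7: P2 pit4 -> P1=[3,1,1,0,0,10](4) P2=[7,0,3,5,0,4](1)
Move 8: P2 pit5 -> P1=[4,2,2,0,0,10](4) P2=[7,0,3,5,0,0](2)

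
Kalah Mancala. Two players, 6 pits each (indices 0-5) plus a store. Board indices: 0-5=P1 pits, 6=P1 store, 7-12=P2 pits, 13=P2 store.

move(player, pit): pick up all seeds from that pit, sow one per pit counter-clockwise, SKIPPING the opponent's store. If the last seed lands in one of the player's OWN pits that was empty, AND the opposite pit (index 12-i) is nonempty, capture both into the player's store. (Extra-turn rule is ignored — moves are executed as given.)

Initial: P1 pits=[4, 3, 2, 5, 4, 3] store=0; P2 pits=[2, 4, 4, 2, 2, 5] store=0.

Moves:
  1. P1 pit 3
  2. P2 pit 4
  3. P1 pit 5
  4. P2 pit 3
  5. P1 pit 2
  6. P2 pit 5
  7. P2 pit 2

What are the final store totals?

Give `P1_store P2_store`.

Answer: 2 3

Derivation:
Move 1: P1 pit3 -> P1=[4,3,2,0,5,4](1) P2=[3,5,4,2,2,5](0)
Move 2: P2 pit4 -> P1=[4,3,2,0,5,4](1) P2=[3,5,4,2,0,6](1)
Move 3: P1 pit5 -> P1=[4,3,2,0,5,0](2) P2=[4,6,5,2,0,6](1)
Move 4: P2 pit3 -> P1=[4,3,2,0,5,0](2) P2=[4,6,5,0,1,7](1)
Move 5: P1 pit2 -> P1=[4,3,0,1,6,0](2) P2=[4,6,5,0,1,7](1)
Move 6: P2 pit5 -> P1=[5,4,1,2,7,1](2) P2=[4,6,5,0,1,0](2)
Move 7: P2 pit2 -> P1=[6,4,1,2,7,1](2) P2=[4,6,0,1,2,1](3)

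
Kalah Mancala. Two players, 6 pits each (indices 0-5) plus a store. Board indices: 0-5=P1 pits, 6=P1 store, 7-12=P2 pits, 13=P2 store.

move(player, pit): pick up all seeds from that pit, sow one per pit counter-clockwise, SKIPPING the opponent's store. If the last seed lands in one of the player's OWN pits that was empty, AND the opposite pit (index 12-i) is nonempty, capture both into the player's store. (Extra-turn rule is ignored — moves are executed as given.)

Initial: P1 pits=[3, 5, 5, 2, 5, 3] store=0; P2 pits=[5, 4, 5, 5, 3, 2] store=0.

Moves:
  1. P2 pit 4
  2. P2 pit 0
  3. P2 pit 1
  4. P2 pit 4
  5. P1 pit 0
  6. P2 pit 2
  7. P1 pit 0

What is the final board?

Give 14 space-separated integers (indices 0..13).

Move 1: P2 pit4 -> P1=[4,5,5,2,5,3](0) P2=[5,4,5,5,0,3](1)
Move 2: P2 pit0 -> P1=[4,5,5,2,5,3](0) P2=[0,5,6,6,1,4](1)
Move 3: P2 pit1 -> P1=[4,5,5,2,5,3](0) P2=[0,0,7,7,2,5](2)
Move 4: P2 pit4 -> P1=[4,5,5,2,5,3](0) P2=[0,0,7,7,0,6](3)
Move 5: P1 pit0 -> P1=[0,6,6,3,6,3](0) P2=[0,0,7,7,0,6](3)
Move 6: P2 pit2 -> P1=[1,7,7,3,6,3](0) P2=[0,0,0,8,1,7](4)
Move 7: P1 pit0 -> P1=[0,8,7,3,6,3](0) P2=[0,0,0,8,1,7](4)

Answer: 0 8 7 3 6 3 0 0 0 0 8 1 7 4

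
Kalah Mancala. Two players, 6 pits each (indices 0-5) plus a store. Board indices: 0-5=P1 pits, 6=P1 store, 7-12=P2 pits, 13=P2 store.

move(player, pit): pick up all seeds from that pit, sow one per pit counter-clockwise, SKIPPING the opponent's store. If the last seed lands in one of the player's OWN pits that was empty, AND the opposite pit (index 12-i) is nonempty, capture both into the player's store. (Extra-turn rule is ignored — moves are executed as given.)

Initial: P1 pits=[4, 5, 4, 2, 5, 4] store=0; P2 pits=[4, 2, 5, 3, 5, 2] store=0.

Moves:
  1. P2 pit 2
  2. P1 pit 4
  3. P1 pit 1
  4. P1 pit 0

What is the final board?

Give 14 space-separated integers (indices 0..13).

Move 1: P2 pit2 -> P1=[5,5,4,2,5,4](0) P2=[4,2,0,4,6,3](1)
Move 2: P1 pit4 -> P1=[5,5,4,2,0,5](1) P2=[5,3,1,4,6,3](1)
Move 3: P1 pit1 -> P1=[5,0,5,3,1,6](2) P2=[5,3,1,4,6,3](1)
Move 4: P1 pit0 -> P1=[0,1,6,4,2,7](2) P2=[5,3,1,4,6,3](1)

Answer: 0 1 6 4 2 7 2 5 3 1 4 6 3 1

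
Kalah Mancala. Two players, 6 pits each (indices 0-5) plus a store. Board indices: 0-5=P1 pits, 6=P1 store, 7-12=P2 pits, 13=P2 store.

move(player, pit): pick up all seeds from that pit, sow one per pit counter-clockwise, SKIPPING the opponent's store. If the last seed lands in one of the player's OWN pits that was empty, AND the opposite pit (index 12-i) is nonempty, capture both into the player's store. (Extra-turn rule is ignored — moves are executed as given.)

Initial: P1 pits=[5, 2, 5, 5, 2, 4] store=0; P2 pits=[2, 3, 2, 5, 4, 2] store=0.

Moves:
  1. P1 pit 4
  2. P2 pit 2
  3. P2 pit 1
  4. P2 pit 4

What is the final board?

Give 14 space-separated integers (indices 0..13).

Move 1: P1 pit4 -> P1=[5,2,5,5,0,5](1) P2=[2,3,2,5,4,2](0)
Move 2: P2 pit2 -> P1=[5,2,5,5,0,5](1) P2=[2,3,0,6,5,2](0)
Move 3: P2 pit1 -> P1=[5,2,5,5,0,5](1) P2=[2,0,1,7,6,2](0)
Move 4: P2 pit4 -> P1=[6,3,6,6,0,5](1) P2=[2,0,1,7,0,3](1)

Answer: 6 3 6 6 0 5 1 2 0 1 7 0 3 1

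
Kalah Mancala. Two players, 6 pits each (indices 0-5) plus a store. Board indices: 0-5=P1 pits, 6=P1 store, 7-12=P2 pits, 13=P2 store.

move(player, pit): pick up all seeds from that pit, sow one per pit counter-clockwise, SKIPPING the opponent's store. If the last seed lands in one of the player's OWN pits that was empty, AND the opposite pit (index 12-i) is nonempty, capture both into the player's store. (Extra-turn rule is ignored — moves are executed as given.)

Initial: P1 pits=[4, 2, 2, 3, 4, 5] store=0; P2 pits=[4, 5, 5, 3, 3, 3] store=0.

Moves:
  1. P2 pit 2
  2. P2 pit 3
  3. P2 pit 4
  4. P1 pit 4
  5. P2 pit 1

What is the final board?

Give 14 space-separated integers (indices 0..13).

Answer: 8 3 3 3 0 6 1 5 0 1 1 1 7 4

Derivation:
Move 1: P2 pit2 -> P1=[5,2,2,3,4,5](0) P2=[4,5,0,4,4,4](1)
Move 2: P2 pit3 -> P1=[6,2,2,3,4,5](0) P2=[4,5,0,0,5,5](2)
Move 3: P2 pit4 -> P1=[7,3,3,3,4,5](0) P2=[4,5,0,0,0,6](3)
Move 4: P1 pit4 -> P1=[7,3,3,3,0,6](1) P2=[5,6,0,0,0,6](3)
Move 5: P2 pit1 -> P1=[8,3,3,3,0,6](1) P2=[5,0,1,1,1,7](4)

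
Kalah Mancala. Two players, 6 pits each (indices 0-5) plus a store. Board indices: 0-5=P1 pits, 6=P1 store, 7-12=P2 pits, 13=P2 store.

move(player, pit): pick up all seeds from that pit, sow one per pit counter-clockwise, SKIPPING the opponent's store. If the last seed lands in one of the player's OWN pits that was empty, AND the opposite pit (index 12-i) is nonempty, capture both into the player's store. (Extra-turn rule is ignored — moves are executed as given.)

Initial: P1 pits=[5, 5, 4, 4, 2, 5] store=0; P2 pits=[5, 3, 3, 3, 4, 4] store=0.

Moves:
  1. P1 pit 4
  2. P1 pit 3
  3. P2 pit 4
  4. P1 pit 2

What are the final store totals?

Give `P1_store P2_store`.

Move 1: P1 pit4 -> P1=[5,5,4,4,0,6](1) P2=[5,3,3,3,4,4](0)
Move 2: P1 pit3 -> P1=[5,5,4,0,1,7](2) P2=[6,3,3,3,4,4](0)
Move 3: P2 pit4 -> P1=[6,6,4,0,1,7](2) P2=[6,3,3,3,0,5](1)
Move 4: P1 pit2 -> P1=[6,6,0,1,2,8](3) P2=[6,3,3,3,0,5](1)

Answer: 3 1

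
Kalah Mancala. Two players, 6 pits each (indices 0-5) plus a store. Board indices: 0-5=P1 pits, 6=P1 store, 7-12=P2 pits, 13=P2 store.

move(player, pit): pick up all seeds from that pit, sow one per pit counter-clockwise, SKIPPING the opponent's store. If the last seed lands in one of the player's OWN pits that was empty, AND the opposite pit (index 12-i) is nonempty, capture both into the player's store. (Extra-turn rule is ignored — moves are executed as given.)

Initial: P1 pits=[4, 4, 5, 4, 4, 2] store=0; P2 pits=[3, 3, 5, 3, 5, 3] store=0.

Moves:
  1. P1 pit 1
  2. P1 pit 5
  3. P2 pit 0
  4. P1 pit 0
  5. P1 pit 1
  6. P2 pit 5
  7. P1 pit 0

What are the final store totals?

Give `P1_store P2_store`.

Move 1: P1 pit1 -> P1=[4,0,6,5,5,3](0) P2=[3,3,5,3,5,3](0)
Move 2: P1 pit5 -> P1=[4,0,6,5,5,0](1) P2=[4,4,5,3,5,3](0)
Move 3: P2 pit0 -> P1=[4,0,6,5,5,0](1) P2=[0,5,6,4,6,3](0)
Move 4: P1 pit0 -> P1=[0,1,7,6,6,0](1) P2=[0,5,6,4,6,3](0)
Move 5: P1 pit1 -> P1=[0,0,8,6,6,0](1) P2=[0,5,6,4,6,3](0)
Move 6: P2 pit5 -> P1=[1,1,8,6,6,0](1) P2=[0,5,6,4,6,0](1)
Move 7: P1 pit0 -> P1=[0,2,8,6,6,0](1) P2=[0,5,6,4,6,0](1)

Answer: 1 1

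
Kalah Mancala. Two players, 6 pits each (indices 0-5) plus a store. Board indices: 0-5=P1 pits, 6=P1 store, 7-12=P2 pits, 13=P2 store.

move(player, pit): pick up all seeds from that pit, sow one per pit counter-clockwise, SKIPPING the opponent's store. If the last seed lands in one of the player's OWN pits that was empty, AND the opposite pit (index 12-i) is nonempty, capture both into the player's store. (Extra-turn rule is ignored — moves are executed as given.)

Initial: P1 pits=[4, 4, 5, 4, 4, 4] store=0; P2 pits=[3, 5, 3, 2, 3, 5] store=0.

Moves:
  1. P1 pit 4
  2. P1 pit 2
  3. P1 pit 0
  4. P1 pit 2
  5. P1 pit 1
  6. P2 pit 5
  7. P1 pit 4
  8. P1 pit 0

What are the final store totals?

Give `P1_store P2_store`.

Move 1: P1 pit4 -> P1=[4,4,5,4,0,5](1) P2=[4,6,3,2,3,5](0)
Move 2: P1 pit2 -> P1=[4,4,0,5,1,6](2) P2=[5,6,3,2,3,5](0)
Move 3: P1 pit0 -> P1=[0,5,1,6,2,6](2) P2=[5,6,3,2,3,5](0)
Move 4: P1 pit2 -> P1=[0,5,0,7,2,6](2) P2=[5,6,3,2,3,5](0)
Move 5: P1 pit1 -> P1=[0,0,1,8,3,7](3) P2=[5,6,3,2,3,5](0)
Move 6: P2 pit5 -> P1=[1,1,2,9,3,7](3) P2=[5,6,3,2,3,0](1)
Move 7: P1 pit4 -> P1=[1,1,2,9,0,8](4) P2=[6,6,3,2,3,0](1)
Move 8: P1 pit0 -> P1=[0,2,2,9,0,8](4) P2=[6,6,3,2,3,0](1)

Answer: 4 1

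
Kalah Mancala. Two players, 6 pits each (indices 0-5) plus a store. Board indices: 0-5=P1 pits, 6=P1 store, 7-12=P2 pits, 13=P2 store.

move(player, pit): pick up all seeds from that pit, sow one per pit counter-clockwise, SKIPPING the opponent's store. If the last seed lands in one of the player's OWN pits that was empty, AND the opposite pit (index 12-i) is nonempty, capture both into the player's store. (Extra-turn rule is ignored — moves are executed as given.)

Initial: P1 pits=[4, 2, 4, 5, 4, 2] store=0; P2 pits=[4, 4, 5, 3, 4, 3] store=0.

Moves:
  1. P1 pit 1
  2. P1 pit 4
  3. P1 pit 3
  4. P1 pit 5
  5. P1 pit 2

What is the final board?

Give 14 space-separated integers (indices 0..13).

Answer: 4 0 0 1 2 1 4 8 7 7 3 4 3 0

Derivation:
Move 1: P1 pit1 -> P1=[4,0,5,6,4,2](0) P2=[4,4,5,3,4,3](0)
Move 2: P1 pit4 -> P1=[4,0,5,6,0,3](1) P2=[5,5,5,3,4,3](0)
Move 3: P1 pit3 -> P1=[4,0,5,0,1,4](2) P2=[6,6,6,3,4,3](0)
Move 4: P1 pit5 -> P1=[4,0,5,0,1,0](3) P2=[7,7,7,3,4,3](0)
Move 5: P1 pit2 -> P1=[4,0,0,1,2,1](4) P2=[8,7,7,3,4,3](0)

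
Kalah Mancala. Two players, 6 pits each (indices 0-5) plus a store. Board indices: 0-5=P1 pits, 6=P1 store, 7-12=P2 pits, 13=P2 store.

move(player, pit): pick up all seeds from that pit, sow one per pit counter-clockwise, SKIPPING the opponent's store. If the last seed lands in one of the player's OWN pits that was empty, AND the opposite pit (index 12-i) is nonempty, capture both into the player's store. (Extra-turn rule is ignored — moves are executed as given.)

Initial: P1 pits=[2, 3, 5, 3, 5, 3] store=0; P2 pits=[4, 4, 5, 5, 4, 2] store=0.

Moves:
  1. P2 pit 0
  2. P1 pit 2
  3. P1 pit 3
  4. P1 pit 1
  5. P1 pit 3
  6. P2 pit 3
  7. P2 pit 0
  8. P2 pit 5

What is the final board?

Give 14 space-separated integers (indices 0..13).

Move 1: P2 pit0 -> P1=[2,3,5,3,5,3](0) P2=[0,5,6,6,5,2](0)
Move 2: P1 pit2 -> P1=[2,3,0,4,6,4](1) P2=[1,5,6,6,5,2](0)
Move 3: P1 pit3 -> P1=[2,3,0,0,7,5](2) P2=[2,5,6,6,5,2](0)
Move 4: P1 pit1 -> P1=[2,0,1,1,8,5](2) P2=[2,5,6,6,5,2](0)
Move 5: P1 pit3 -> P1=[2,0,1,0,9,5](2) P2=[2,5,6,6,5,2](0)
Move 6: P2 pit3 -> P1=[3,1,2,0,9,5](2) P2=[2,5,6,0,6,3](1)
Move 7: P2 pit0 -> P1=[3,1,2,0,9,5](2) P2=[0,6,7,0,6,3](1)
Move 8: P2 pit5 -> P1=[4,2,2,0,9,5](2) P2=[0,6,7,0,6,0](2)

Answer: 4 2 2 0 9 5 2 0 6 7 0 6 0 2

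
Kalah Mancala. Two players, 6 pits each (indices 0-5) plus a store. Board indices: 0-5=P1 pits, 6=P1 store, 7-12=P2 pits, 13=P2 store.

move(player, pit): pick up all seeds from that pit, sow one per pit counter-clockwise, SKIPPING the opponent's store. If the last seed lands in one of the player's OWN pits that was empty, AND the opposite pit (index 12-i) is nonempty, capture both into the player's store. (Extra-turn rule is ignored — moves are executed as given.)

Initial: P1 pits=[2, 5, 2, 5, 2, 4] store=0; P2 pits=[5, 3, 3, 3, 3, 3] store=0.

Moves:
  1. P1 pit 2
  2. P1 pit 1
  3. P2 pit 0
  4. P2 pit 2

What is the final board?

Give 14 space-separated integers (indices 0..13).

Move 1: P1 pit2 -> P1=[2,5,0,6,3,4](0) P2=[5,3,3,3,3,3](0)
Move 2: P1 pit1 -> P1=[2,0,1,7,4,5](1) P2=[5,3,3,3,3,3](0)
Move 3: P2 pit0 -> P1=[2,0,1,7,4,5](1) P2=[0,4,4,4,4,4](0)
Move 4: P2 pit2 -> P1=[2,0,1,7,4,5](1) P2=[0,4,0,5,5,5](1)

Answer: 2 0 1 7 4 5 1 0 4 0 5 5 5 1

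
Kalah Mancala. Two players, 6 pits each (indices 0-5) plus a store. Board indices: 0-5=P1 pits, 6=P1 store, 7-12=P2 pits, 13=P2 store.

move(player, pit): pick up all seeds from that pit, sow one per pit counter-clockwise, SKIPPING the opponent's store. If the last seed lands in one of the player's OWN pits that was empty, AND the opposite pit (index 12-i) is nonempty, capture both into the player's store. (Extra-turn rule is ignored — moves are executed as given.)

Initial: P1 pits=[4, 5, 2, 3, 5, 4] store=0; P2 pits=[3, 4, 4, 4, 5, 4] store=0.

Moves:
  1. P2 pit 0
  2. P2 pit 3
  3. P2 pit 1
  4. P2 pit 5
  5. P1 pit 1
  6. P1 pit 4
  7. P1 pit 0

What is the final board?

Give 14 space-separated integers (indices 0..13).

Move 1: P2 pit0 -> P1=[4,5,2,3,5,4](0) P2=[0,5,5,5,5,4](0)
Move 2: P2 pit3 -> P1=[5,6,2,3,5,4](0) P2=[0,5,5,0,6,5](1)
Move 3: P2 pit1 -> P1=[5,6,2,3,5,4](0) P2=[0,0,6,1,7,6](2)
Move 4: P2 pit5 -> P1=[6,7,3,4,6,4](0) P2=[0,0,6,1,7,0](3)
Move 5: P1 pit1 -> P1=[6,0,4,5,7,5](1) P2=[1,1,6,1,7,0](3)
Move 6: P1 pit4 -> P1=[6,0,4,5,0,6](2) P2=[2,2,7,2,8,0](3)
Move 7: P1 pit0 -> P1=[0,1,5,6,1,7](3) P2=[2,2,7,2,8,0](3)

Answer: 0 1 5 6 1 7 3 2 2 7 2 8 0 3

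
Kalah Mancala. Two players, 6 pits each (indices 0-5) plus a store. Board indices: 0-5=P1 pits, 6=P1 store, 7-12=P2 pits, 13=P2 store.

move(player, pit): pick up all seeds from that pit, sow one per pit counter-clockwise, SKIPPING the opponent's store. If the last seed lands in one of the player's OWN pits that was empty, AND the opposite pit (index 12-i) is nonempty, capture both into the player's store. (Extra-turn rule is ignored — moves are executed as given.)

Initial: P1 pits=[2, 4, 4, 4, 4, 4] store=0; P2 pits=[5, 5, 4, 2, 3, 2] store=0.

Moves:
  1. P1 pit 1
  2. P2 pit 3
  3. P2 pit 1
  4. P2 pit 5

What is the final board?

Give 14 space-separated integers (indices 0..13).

Answer: 3 1 6 5 5 5 0 5 0 5 1 5 0 2

Derivation:
Move 1: P1 pit1 -> P1=[2,0,5,5,5,5](0) P2=[5,5,4,2,3,2](0)
Move 2: P2 pit3 -> P1=[2,0,5,5,5,5](0) P2=[5,5,4,0,4,3](0)
Move 3: P2 pit1 -> P1=[2,0,5,5,5,5](0) P2=[5,0,5,1,5,4](1)
Move 4: P2 pit5 -> P1=[3,1,6,5,5,5](0) P2=[5,0,5,1,5,0](2)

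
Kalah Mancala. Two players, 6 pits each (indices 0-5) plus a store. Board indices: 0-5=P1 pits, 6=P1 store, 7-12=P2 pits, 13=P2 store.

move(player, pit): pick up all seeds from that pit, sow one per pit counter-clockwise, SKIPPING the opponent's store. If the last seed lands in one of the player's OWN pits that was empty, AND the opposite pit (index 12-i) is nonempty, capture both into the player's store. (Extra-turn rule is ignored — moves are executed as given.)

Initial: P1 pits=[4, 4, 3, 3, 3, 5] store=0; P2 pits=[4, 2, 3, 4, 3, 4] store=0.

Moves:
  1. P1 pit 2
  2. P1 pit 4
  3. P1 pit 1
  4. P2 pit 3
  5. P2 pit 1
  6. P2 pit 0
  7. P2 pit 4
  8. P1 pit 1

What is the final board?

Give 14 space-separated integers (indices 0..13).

Answer: 6 0 3 6 1 8 1 0 1 5 2 0 7 2

Derivation:
Move 1: P1 pit2 -> P1=[4,4,0,4,4,6](0) P2=[4,2,3,4,3,4](0)
Move 2: P1 pit4 -> P1=[4,4,0,4,0,7](1) P2=[5,3,3,4,3,4](0)
Move 3: P1 pit1 -> P1=[4,0,1,5,1,8](1) P2=[5,3,3,4,3,4](0)
Move 4: P2 pit3 -> P1=[5,0,1,5,1,8](1) P2=[5,3,3,0,4,5](1)
Move 5: P2 pit1 -> P1=[5,0,1,5,1,8](1) P2=[5,0,4,1,5,5](1)
Move 6: P2 pit0 -> P1=[5,0,1,5,1,8](1) P2=[0,1,5,2,6,6](1)
Move 7: P2 pit4 -> P1=[6,1,2,6,1,8](1) P2=[0,1,5,2,0,7](2)
Move 8: P1 pit1 -> P1=[6,0,3,6,1,8](1) P2=[0,1,5,2,0,7](2)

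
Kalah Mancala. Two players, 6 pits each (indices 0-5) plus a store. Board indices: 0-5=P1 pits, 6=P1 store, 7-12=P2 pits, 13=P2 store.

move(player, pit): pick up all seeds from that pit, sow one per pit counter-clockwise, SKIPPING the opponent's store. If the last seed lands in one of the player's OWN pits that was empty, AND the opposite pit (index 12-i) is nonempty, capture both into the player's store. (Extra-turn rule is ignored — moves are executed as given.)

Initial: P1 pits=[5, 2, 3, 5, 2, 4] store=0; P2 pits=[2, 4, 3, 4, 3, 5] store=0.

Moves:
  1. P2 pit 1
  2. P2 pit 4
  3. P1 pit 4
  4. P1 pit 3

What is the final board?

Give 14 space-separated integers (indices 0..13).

Answer: 6 3 3 0 1 6 2 3 1 4 5 0 7 1

Derivation:
Move 1: P2 pit1 -> P1=[5,2,3,5,2,4](0) P2=[2,0,4,5,4,6](0)
Move 2: P2 pit4 -> P1=[6,3,3,5,2,4](0) P2=[2,0,4,5,0,7](1)
Move 3: P1 pit4 -> P1=[6,3,3,5,0,5](1) P2=[2,0,4,5,0,7](1)
Move 4: P1 pit3 -> P1=[6,3,3,0,1,6](2) P2=[3,1,4,5,0,7](1)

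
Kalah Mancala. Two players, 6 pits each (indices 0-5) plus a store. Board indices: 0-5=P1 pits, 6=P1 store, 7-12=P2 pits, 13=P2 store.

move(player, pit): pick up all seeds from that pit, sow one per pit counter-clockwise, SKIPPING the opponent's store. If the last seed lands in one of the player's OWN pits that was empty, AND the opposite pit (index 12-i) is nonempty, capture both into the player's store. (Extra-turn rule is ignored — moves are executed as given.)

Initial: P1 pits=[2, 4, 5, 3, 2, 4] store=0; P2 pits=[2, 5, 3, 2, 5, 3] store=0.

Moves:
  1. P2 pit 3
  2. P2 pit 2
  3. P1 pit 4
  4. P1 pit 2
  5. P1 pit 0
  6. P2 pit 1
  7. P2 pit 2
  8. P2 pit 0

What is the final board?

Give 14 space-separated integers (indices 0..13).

Answer: 0 5 0 4 1 6 4 0 1 1 3 8 6 1

Derivation:
Move 1: P2 pit3 -> P1=[2,4,5,3,2,4](0) P2=[2,5,3,0,6,4](0)
Move 2: P2 pit2 -> P1=[2,4,5,3,2,4](0) P2=[2,5,0,1,7,5](0)
Move 3: P1 pit4 -> P1=[2,4,5,3,0,5](1) P2=[2,5,0,1,7,5](0)
Move 4: P1 pit2 -> P1=[2,4,0,4,1,6](2) P2=[3,5,0,1,7,5](0)
Move 5: P1 pit0 -> P1=[0,5,0,4,1,6](4) P2=[3,5,0,0,7,5](0)
Move 6: P2 pit1 -> P1=[0,5,0,4,1,6](4) P2=[3,0,1,1,8,6](1)
Move 7: P2 pit2 -> P1=[0,5,0,4,1,6](4) P2=[3,0,0,2,8,6](1)
Move 8: P2 pit0 -> P1=[0,5,0,4,1,6](4) P2=[0,1,1,3,8,6](1)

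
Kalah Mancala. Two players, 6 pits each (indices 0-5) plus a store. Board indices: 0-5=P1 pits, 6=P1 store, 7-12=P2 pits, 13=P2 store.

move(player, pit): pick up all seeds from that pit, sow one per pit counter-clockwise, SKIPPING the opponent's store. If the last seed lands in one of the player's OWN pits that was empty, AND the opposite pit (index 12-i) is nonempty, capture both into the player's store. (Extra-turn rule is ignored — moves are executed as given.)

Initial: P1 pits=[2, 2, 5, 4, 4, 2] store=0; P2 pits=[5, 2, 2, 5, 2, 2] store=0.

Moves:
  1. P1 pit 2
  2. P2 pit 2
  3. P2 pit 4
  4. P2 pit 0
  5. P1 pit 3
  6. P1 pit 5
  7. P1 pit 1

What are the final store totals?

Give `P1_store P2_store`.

Answer: 6 2

Derivation:
Move 1: P1 pit2 -> P1=[2,2,0,5,5,3](1) P2=[6,2,2,5,2,2](0)
Move 2: P2 pit2 -> P1=[2,2,0,5,5,3](1) P2=[6,2,0,6,3,2](0)
Move 3: P2 pit4 -> P1=[3,2,0,5,5,3](1) P2=[6,2,0,6,0,3](1)
Move 4: P2 pit0 -> P1=[3,2,0,5,5,3](1) P2=[0,3,1,7,1,4](2)
Move 5: P1 pit3 -> P1=[3,2,0,0,6,4](2) P2=[1,4,1,7,1,4](2)
Move 6: P1 pit5 -> P1=[3,2,0,0,6,0](3) P2=[2,5,2,7,1,4](2)
Move 7: P1 pit1 -> P1=[3,0,1,0,6,0](6) P2=[2,5,0,7,1,4](2)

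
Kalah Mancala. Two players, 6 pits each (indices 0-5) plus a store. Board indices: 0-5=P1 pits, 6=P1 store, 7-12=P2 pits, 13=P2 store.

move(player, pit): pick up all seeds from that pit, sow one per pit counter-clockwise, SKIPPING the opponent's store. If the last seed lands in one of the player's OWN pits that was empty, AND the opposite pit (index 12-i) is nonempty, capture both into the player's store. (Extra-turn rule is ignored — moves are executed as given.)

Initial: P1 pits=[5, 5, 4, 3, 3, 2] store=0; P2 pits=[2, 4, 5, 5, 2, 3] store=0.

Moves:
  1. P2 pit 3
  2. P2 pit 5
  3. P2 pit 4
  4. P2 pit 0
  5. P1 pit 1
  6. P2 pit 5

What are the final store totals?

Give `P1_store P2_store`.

Move 1: P2 pit3 -> P1=[6,6,4,3,3,2](0) P2=[2,4,5,0,3,4](1)
Move 2: P2 pit5 -> P1=[7,7,5,3,3,2](0) P2=[2,4,5,0,3,0](2)
Move 3: P2 pit4 -> P1=[8,7,5,3,3,2](0) P2=[2,4,5,0,0,1](3)
Move 4: P2 pit0 -> P1=[8,7,5,3,3,2](0) P2=[0,5,6,0,0,1](3)
Move 5: P1 pit1 -> P1=[8,0,6,4,4,3](1) P2=[1,6,6,0,0,1](3)
Move 6: P2 pit5 -> P1=[8,0,6,4,4,3](1) P2=[1,6,6,0,0,0](4)

Answer: 1 4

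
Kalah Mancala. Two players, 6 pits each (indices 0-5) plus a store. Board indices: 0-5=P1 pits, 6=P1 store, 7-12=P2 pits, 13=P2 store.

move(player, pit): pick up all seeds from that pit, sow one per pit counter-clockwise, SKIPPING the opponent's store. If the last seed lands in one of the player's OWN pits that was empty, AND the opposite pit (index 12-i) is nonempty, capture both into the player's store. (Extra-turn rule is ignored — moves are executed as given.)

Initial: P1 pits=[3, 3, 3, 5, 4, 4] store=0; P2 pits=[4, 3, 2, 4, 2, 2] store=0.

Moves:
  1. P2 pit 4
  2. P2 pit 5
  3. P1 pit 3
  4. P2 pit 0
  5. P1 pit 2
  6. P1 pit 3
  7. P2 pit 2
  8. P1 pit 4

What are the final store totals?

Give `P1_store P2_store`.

Answer: 2 7

Derivation:
Move 1: P2 pit4 -> P1=[3,3,3,5,4,4](0) P2=[4,3,2,4,0,3](1)
Move 2: P2 pit5 -> P1=[4,4,3,5,4,4](0) P2=[4,3,2,4,0,0](2)
Move 3: P1 pit3 -> P1=[4,4,3,0,5,5](1) P2=[5,4,2,4,0,0](2)
Move 4: P2 pit0 -> P1=[0,4,3,0,5,5](1) P2=[0,5,3,5,1,0](7)
Move 5: P1 pit2 -> P1=[0,4,0,1,6,6](1) P2=[0,5,3,5,1,0](7)
Move 6: P1 pit3 -> P1=[0,4,0,0,7,6](1) P2=[0,5,3,5,1,0](7)
Move 7: P2 pit2 -> P1=[0,4,0,0,7,6](1) P2=[0,5,0,6,2,1](7)
Move 8: P1 pit4 -> P1=[0,4,0,0,0,7](2) P2=[1,6,1,7,3,1](7)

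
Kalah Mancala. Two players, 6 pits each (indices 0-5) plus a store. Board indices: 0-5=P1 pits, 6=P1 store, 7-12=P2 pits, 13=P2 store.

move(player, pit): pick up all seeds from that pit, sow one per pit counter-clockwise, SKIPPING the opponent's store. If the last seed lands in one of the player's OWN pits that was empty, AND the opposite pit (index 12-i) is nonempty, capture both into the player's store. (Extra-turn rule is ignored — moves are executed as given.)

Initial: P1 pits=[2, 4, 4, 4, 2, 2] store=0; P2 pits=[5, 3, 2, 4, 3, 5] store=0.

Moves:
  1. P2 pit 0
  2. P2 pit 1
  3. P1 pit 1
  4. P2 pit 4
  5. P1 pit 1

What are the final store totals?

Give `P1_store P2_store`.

Move 1: P2 pit0 -> P1=[2,4,4,4,2,2](0) P2=[0,4,3,5,4,6](0)
Move 2: P2 pit1 -> P1=[2,4,4,4,2,2](0) P2=[0,0,4,6,5,7](0)
Move 3: P1 pit1 -> P1=[2,0,5,5,3,3](0) P2=[0,0,4,6,5,7](0)
Move 4: P2 pit4 -> P1=[3,1,6,5,3,3](0) P2=[0,0,4,6,0,8](1)
Move 5: P1 pit1 -> P1=[3,0,7,5,3,3](0) P2=[0,0,4,6,0,8](1)

Answer: 0 1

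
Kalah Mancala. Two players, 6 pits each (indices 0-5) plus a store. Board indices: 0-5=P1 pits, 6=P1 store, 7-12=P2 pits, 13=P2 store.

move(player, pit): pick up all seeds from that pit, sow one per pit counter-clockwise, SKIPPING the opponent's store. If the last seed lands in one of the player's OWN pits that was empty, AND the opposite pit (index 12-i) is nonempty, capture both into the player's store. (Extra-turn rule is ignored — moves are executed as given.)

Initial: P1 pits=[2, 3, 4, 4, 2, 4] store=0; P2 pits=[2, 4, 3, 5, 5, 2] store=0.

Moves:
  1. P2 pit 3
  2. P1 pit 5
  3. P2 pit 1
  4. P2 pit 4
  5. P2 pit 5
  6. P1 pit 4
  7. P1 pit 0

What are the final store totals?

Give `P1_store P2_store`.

Move 1: P2 pit3 -> P1=[3,4,4,4,2,4](0) P2=[2,4,3,0,6,3](1)
Move 2: P1 pit5 -> P1=[3,4,4,4,2,0](1) P2=[3,5,4,0,6,3](1)
Move 3: P2 pit1 -> P1=[3,4,4,4,2,0](1) P2=[3,0,5,1,7,4](2)
Move 4: P2 pit4 -> P1=[4,5,5,5,3,0](1) P2=[3,0,5,1,0,5](3)
Move 5: P2 pit5 -> P1=[5,6,6,6,3,0](1) P2=[3,0,5,1,0,0](4)
Move 6: P1 pit4 -> P1=[5,6,6,6,0,1](2) P2=[4,0,5,1,0,0](4)
Move 7: P1 pit0 -> P1=[0,7,7,7,1,2](2) P2=[4,0,5,1,0,0](4)

Answer: 2 4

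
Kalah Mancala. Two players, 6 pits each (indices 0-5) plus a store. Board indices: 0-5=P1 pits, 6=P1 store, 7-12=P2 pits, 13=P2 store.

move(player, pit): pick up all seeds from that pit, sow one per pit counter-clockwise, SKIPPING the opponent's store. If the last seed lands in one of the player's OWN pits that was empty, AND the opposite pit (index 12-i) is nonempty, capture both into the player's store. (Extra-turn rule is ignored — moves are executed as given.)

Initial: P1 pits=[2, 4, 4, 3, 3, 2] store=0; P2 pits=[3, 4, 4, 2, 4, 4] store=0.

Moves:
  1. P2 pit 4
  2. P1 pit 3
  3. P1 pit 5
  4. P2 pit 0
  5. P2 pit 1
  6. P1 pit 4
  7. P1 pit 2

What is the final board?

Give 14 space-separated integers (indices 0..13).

Move 1: P2 pit4 -> P1=[3,5,4,3,3,2](0) P2=[3,4,4,2,0,5](1)
Move 2: P1 pit3 -> P1=[3,5,4,0,4,3](1) P2=[3,4,4,2,0,5](1)
Move 3: P1 pit5 -> P1=[3,5,4,0,4,0](2) P2=[4,5,4,2,0,5](1)
Move 4: P2 pit0 -> P1=[3,0,4,0,4,0](2) P2=[0,6,5,3,0,5](7)
Move 5: P2 pit1 -> P1=[4,0,4,0,4,0](2) P2=[0,0,6,4,1,6](8)
Move 6: P1 pit4 -> P1=[4,0,4,0,0,1](3) P2=[1,1,6,4,1,6](8)
Move 7: P1 pit2 -> P1=[4,0,0,1,1,2](4) P2=[1,1,6,4,1,6](8)

Answer: 4 0 0 1 1 2 4 1 1 6 4 1 6 8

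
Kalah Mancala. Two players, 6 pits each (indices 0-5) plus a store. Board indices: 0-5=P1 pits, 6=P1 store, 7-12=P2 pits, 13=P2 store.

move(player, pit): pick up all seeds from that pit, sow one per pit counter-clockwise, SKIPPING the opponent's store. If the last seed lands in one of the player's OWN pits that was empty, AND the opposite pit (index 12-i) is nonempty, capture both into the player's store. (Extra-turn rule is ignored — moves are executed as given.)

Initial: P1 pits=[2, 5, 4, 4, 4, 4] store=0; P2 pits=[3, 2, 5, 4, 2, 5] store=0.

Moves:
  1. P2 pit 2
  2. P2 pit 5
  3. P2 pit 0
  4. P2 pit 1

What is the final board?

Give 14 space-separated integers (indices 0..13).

Answer: 4 6 5 5 5 4 0 0 0 2 7 4 0 2

Derivation:
Move 1: P2 pit2 -> P1=[3,5,4,4,4,4](0) P2=[3,2,0,5,3,6](1)
Move 2: P2 pit5 -> P1=[4,6,5,5,5,4](0) P2=[3,2,0,5,3,0](2)
Move 3: P2 pit0 -> P1=[4,6,5,5,5,4](0) P2=[0,3,1,6,3,0](2)
Move 4: P2 pit1 -> P1=[4,6,5,5,5,4](0) P2=[0,0,2,7,4,0](2)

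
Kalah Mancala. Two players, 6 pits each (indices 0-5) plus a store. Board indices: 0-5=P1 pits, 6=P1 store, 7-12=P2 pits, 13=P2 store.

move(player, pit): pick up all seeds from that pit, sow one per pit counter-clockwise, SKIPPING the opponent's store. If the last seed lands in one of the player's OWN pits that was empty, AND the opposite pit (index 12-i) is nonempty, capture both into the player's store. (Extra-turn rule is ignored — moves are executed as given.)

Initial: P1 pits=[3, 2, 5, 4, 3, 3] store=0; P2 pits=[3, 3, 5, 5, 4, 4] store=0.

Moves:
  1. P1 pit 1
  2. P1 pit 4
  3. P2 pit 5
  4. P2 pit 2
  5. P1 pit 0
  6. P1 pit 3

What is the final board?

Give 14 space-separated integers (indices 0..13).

Answer: 0 2 8 0 2 6 2 5 4 1 6 5 1 2

Derivation:
Move 1: P1 pit1 -> P1=[3,0,6,5,3,3](0) P2=[3,3,5,5,4,4](0)
Move 2: P1 pit4 -> P1=[3,0,6,5,0,4](1) P2=[4,3,5,5,4,4](0)
Move 3: P2 pit5 -> P1=[4,1,7,5,0,4](1) P2=[4,3,5,5,4,0](1)
Move 4: P2 pit2 -> P1=[5,1,7,5,0,4](1) P2=[4,3,0,6,5,1](2)
Move 5: P1 pit0 -> P1=[0,2,8,6,1,5](1) P2=[4,3,0,6,5,1](2)
Move 6: P1 pit3 -> P1=[0,2,8,0,2,6](2) P2=[5,4,1,6,5,1](2)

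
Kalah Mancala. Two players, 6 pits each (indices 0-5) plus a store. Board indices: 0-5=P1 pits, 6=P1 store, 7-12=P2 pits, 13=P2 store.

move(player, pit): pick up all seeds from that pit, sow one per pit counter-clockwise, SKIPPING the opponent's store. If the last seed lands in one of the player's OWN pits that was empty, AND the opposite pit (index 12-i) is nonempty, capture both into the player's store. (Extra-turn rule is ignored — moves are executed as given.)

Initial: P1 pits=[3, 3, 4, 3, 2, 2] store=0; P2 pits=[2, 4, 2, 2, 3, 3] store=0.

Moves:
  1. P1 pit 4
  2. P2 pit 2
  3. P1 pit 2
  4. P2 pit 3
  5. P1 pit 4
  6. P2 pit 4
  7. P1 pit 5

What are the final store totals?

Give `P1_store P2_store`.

Answer: 3 2

Derivation:
Move 1: P1 pit4 -> P1=[3,3,4,3,0,3](1) P2=[2,4,2,2,3,3](0)
Move 2: P2 pit2 -> P1=[3,3,4,3,0,3](1) P2=[2,4,0,3,4,3](0)
Move 3: P1 pit2 -> P1=[3,3,0,4,1,4](2) P2=[2,4,0,3,4,3](0)
Move 4: P2 pit3 -> P1=[3,3,0,4,1,4](2) P2=[2,4,0,0,5,4](1)
Move 5: P1 pit4 -> P1=[3,3,0,4,0,5](2) P2=[2,4,0,0,5,4](1)
Move 6: P2 pit4 -> P1=[4,4,1,4,0,5](2) P2=[2,4,0,0,0,5](2)
Move 7: P1 pit5 -> P1=[4,4,1,4,0,0](3) P2=[3,5,1,1,0,5](2)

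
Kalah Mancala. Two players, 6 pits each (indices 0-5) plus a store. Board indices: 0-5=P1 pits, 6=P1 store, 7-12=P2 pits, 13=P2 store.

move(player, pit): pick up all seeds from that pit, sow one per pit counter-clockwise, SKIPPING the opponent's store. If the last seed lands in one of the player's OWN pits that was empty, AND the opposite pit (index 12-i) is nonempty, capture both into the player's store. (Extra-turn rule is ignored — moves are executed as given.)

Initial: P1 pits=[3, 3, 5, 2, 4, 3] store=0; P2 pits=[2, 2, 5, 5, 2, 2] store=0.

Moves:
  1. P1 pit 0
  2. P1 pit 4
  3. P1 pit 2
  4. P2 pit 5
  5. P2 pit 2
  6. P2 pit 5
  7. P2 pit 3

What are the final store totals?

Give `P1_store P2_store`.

Move 1: P1 pit0 -> P1=[0,4,6,3,4,3](0) P2=[2,2,5,5,2,2](0)
Move 2: P1 pit4 -> P1=[0,4,6,3,0,4](1) P2=[3,3,5,5,2,2](0)
Move 3: P1 pit2 -> P1=[0,4,0,4,1,5](2) P2=[4,4,5,5,2,2](0)
Move 4: P2 pit5 -> P1=[1,4,0,4,1,5](2) P2=[4,4,5,5,2,0](1)
Move 5: P2 pit2 -> P1=[2,4,0,4,1,5](2) P2=[4,4,0,6,3,1](2)
Move 6: P2 pit5 -> P1=[2,4,0,4,1,5](2) P2=[4,4,0,6,3,0](3)
Move 7: P2 pit3 -> P1=[3,5,1,4,1,5](2) P2=[4,4,0,0,4,1](4)

Answer: 2 4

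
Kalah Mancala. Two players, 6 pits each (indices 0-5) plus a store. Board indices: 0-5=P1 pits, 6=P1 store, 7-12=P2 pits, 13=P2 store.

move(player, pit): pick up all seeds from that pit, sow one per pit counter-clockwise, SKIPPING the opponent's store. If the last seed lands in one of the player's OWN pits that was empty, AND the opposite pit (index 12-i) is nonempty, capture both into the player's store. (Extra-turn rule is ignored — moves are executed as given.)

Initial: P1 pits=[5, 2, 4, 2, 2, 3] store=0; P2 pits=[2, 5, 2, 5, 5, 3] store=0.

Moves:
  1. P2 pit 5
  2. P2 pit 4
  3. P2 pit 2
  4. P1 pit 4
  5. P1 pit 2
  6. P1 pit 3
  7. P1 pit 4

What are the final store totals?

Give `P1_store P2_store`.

Move 1: P2 pit5 -> P1=[6,3,4,2,2,3](0) P2=[2,5,2,5,5,0](1)
Move 2: P2 pit4 -> P1=[7,4,5,2,2,3](0) P2=[2,5,2,5,0,1](2)
Move 3: P2 pit2 -> P1=[7,0,5,2,2,3](0) P2=[2,5,0,6,0,1](7)
Move 4: P1 pit4 -> P1=[7,0,5,2,0,4](1) P2=[2,5,0,6,0,1](7)
Move 5: P1 pit2 -> P1=[7,0,0,3,1,5](2) P2=[3,5,0,6,0,1](7)
Move 6: P1 pit3 -> P1=[7,0,0,0,2,6](3) P2=[3,5,0,6,0,1](7)
Move 7: P1 pit4 -> P1=[7,0,0,0,0,7](4) P2=[3,5,0,6,0,1](7)

Answer: 4 7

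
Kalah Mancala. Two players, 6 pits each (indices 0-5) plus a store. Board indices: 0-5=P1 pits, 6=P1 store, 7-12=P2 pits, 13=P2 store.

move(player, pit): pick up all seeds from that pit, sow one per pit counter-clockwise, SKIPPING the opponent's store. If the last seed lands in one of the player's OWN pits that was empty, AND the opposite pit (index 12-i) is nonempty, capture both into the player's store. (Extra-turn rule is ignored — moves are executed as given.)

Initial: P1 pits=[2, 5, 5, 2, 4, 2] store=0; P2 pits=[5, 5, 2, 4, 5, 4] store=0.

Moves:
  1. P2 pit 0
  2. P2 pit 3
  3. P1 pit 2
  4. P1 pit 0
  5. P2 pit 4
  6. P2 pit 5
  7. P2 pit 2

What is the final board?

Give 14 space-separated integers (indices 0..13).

Move 1: P2 pit0 -> P1=[2,5,5,2,4,2](0) P2=[0,6,3,5,6,5](0)
Move 2: P2 pit3 -> P1=[3,6,5,2,4,2](0) P2=[0,6,3,0,7,6](1)
Move 3: P1 pit2 -> P1=[3,6,0,3,5,3](1) P2=[1,6,3,0,7,6](1)
Move 4: P1 pit0 -> P1=[0,7,1,4,5,3](1) P2=[1,6,3,0,7,6](1)
Move 5: P2 pit4 -> P1=[1,8,2,5,6,3](1) P2=[1,6,3,0,0,7](2)
Move 6: P2 pit5 -> P1=[2,9,3,6,7,4](1) P2=[1,6,3,0,0,0](3)
Move 7: P2 pit2 -> P1=[0,9,3,6,7,4](1) P2=[1,6,0,1,1,0](6)

Answer: 0 9 3 6 7 4 1 1 6 0 1 1 0 6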